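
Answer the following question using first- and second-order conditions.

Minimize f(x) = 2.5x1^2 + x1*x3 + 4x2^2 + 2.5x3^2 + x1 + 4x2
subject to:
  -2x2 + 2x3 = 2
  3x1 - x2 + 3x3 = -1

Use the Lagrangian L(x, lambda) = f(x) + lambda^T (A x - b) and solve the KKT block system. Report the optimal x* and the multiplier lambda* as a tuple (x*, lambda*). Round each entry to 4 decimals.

Form the Lagrangian:
  L(x, lambda) = (1/2) x^T Q x + c^T x + lambda^T (A x - b)
Stationarity (grad_x L = 0): Q x + c + A^T lambda = 0.
Primal feasibility: A x = b.

This gives the KKT block system:
  [ Q   A^T ] [ x     ]   [-c ]
  [ A    0  ] [ lambda ] = [ b ]

Solving the linear system:
  x*      = (-0.816, -0.776, 0.224)
  lambda* = (-1.58, 0.952)
  f(x*)   = 0.096

x* = (-0.816, -0.776, 0.224), lambda* = (-1.58, 0.952)


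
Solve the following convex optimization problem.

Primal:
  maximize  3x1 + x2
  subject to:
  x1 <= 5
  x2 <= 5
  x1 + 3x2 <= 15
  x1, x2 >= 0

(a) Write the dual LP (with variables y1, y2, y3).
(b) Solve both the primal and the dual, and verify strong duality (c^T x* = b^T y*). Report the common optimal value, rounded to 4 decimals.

The standard primal-dual pair for 'max c^T x s.t. A x <= b, x >= 0' is:
  Dual:  min b^T y  s.t.  A^T y >= c,  y >= 0.

So the dual LP is:
  minimize  5y1 + 5y2 + 15y3
  subject to:
    y1 + y3 >= 3
    y2 + 3y3 >= 1
    y1, y2, y3 >= 0

Solving the primal: x* = (5, 3.3333).
  primal value c^T x* = 18.3333.
Solving the dual: y* = (2.6667, 0, 0.3333).
  dual value b^T y* = 18.3333.
Strong duality: c^T x* = b^T y*. Confirmed.

18.3333


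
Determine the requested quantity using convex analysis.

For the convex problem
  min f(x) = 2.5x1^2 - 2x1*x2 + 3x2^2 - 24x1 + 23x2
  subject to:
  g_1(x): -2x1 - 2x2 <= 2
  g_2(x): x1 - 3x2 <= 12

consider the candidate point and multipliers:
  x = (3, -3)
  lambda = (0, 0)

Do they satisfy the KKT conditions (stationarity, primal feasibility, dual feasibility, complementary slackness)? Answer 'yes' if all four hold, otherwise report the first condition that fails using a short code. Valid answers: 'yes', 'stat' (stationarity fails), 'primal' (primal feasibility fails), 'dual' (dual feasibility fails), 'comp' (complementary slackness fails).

Gradient of f: grad f(x) = Q x + c = (-3, -1)
Constraint values g_i(x) = a_i^T x - b_i:
  g_1((3, -3)) = -2
  g_2((3, -3)) = 0
Stationarity residual: grad f(x) + sum_i lambda_i a_i = (-3, -1)
  -> stationarity FAILS
Primal feasibility (all g_i <= 0): OK
Dual feasibility (all lambda_i >= 0): OK
Complementary slackness (lambda_i * g_i(x) = 0 for all i): OK

Verdict: the first failing condition is stationarity -> stat.

stat


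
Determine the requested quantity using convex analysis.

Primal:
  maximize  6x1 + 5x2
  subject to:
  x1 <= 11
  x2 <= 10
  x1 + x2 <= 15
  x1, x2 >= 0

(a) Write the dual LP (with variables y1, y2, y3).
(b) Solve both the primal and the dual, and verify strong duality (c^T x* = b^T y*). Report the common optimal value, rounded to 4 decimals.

The standard primal-dual pair for 'max c^T x s.t. A x <= b, x >= 0' is:
  Dual:  min b^T y  s.t.  A^T y >= c,  y >= 0.

So the dual LP is:
  minimize  11y1 + 10y2 + 15y3
  subject to:
    y1 + y3 >= 6
    y2 + y3 >= 5
    y1, y2, y3 >= 0

Solving the primal: x* = (11, 4).
  primal value c^T x* = 86.
Solving the dual: y* = (1, 0, 5).
  dual value b^T y* = 86.
Strong duality: c^T x* = b^T y*. Confirmed.

86


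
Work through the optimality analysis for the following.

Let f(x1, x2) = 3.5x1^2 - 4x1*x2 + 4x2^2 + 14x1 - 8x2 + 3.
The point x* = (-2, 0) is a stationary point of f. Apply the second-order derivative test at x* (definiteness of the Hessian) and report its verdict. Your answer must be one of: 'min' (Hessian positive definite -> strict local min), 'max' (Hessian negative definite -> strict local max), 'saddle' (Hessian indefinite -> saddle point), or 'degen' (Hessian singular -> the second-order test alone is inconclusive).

Compute the Hessian H = grad^2 f:
  H = [[7, -4], [-4, 8]]
Verify stationarity: grad f(x*) = H x* + g = (0, 0).
Eigenvalues of H: 3.4689, 11.5311.
Both eigenvalues > 0, so H is positive definite -> x* is a strict local min.

min


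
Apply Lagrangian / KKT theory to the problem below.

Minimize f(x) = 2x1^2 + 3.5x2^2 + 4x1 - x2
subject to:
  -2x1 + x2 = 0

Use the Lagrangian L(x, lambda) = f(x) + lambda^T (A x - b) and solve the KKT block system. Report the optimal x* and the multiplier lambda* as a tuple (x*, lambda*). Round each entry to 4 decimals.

Form the Lagrangian:
  L(x, lambda) = (1/2) x^T Q x + c^T x + lambda^T (A x - b)
Stationarity (grad_x L = 0): Q x + c + A^T lambda = 0.
Primal feasibility: A x = b.

This gives the KKT block system:
  [ Q   A^T ] [ x     ]   [-c ]
  [ A    0  ] [ lambda ] = [ b ]

Solving the linear system:
  x*      = (-0.0625, -0.125)
  lambda* = (1.875)
  f(x*)   = -0.0625

x* = (-0.0625, -0.125), lambda* = (1.875)


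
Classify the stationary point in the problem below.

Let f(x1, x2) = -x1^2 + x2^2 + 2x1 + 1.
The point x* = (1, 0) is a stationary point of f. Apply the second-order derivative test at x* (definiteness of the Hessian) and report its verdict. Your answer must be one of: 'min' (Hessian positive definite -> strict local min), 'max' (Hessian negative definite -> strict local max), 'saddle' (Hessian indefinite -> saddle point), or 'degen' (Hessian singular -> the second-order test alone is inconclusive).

Compute the Hessian H = grad^2 f:
  H = [[-2, 0], [0, 2]]
Verify stationarity: grad f(x*) = H x* + g = (0, 0).
Eigenvalues of H: -2, 2.
Eigenvalues have mixed signs, so H is indefinite -> x* is a saddle point.

saddle


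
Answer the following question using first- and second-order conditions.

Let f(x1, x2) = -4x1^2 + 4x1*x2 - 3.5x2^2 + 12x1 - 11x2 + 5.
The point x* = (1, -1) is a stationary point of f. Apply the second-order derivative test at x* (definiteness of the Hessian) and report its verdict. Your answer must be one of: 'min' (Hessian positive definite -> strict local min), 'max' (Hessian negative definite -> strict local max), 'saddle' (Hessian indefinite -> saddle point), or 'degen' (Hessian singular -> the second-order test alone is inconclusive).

Compute the Hessian H = grad^2 f:
  H = [[-8, 4], [4, -7]]
Verify stationarity: grad f(x*) = H x* + g = (0, 0).
Eigenvalues of H: -11.5311, -3.4689.
Both eigenvalues < 0, so H is negative definite -> x* is a strict local max.

max


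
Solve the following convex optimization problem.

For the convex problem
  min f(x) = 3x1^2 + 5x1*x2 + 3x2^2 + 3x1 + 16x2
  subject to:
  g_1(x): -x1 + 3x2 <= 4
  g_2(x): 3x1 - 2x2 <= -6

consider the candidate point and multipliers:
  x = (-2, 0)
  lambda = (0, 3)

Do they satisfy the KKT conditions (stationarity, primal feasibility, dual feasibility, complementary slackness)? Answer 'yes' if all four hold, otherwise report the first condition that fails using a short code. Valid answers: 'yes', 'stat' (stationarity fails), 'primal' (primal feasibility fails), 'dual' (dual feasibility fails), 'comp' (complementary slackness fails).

Gradient of f: grad f(x) = Q x + c = (-9, 6)
Constraint values g_i(x) = a_i^T x - b_i:
  g_1((-2, 0)) = -2
  g_2((-2, 0)) = 0
Stationarity residual: grad f(x) + sum_i lambda_i a_i = (0, 0)
  -> stationarity OK
Primal feasibility (all g_i <= 0): OK
Dual feasibility (all lambda_i >= 0): OK
Complementary slackness (lambda_i * g_i(x) = 0 for all i): OK

Verdict: yes, KKT holds.

yes


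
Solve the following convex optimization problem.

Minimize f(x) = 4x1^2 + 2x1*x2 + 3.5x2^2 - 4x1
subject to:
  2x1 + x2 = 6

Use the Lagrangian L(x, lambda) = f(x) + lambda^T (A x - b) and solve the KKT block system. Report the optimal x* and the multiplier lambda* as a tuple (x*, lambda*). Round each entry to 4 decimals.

Form the Lagrangian:
  L(x, lambda) = (1/2) x^T Q x + c^T x + lambda^T (A x - b)
Stationarity (grad_x L = 0): Q x + c + A^T lambda = 0.
Primal feasibility: A x = b.

This gives the KKT block system:
  [ Q   A^T ] [ x     ]   [-c ]
  [ A    0  ] [ lambda ] = [ b ]

Solving the linear system:
  x*      = (2.7143, 0.5714)
  lambda* = (-9.4286)
  f(x*)   = 22.8571

x* = (2.7143, 0.5714), lambda* = (-9.4286)


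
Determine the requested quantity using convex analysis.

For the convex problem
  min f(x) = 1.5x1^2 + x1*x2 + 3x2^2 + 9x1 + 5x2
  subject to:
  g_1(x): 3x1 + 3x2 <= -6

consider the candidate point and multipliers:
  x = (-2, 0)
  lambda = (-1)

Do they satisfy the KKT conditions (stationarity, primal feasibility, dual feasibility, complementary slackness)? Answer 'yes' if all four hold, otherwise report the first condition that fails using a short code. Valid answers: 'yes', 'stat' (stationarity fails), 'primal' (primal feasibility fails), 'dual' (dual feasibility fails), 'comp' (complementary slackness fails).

Gradient of f: grad f(x) = Q x + c = (3, 3)
Constraint values g_i(x) = a_i^T x - b_i:
  g_1((-2, 0)) = 0
Stationarity residual: grad f(x) + sum_i lambda_i a_i = (0, 0)
  -> stationarity OK
Primal feasibility (all g_i <= 0): OK
Dual feasibility (all lambda_i >= 0): FAILS
Complementary slackness (lambda_i * g_i(x) = 0 for all i): OK

Verdict: the first failing condition is dual_feasibility -> dual.

dual


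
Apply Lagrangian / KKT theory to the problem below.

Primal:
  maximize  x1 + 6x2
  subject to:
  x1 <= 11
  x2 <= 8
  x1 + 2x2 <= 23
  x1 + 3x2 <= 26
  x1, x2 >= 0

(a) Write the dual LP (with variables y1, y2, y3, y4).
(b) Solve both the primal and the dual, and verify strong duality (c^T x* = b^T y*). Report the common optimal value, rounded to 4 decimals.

The standard primal-dual pair for 'max c^T x s.t. A x <= b, x >= 0' is:
  Dual:  min b^T y  s.t.  A^T y >= c,  y >= 0.

So the dual LP is:
  minimize  11y1 + 8y2 + 23y3 + 26y4
  subject to:
    y1 + y3 + y4 >= 1
    y2 + 2y3 + 3y4 >= 6
    y1, y2, y3, y4 >= 0

Solving the primal: x* = (2, 8).
  primal value c^T x* = 50.
Solving the dual: y* = (0, 3, 0, 1).
  dual value b^T y* = 50.
Strong duality: c^T x* = b^T y*. Confirmed.

50


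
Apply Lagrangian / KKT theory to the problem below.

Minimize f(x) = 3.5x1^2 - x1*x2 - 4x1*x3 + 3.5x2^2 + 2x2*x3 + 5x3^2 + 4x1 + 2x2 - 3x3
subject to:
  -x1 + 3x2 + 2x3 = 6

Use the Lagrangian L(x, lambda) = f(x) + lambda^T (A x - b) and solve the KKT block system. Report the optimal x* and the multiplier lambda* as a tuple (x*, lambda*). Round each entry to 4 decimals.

Form the Lagrangian:
  L(x, lambda) = (1/2) x^T Q x + c^T x + lambda^T (A x - b)
Stationarity (grad_x L = 0): Q x + c + A^T lambda = 0.
Primal feasibility: A x = b.

This gives the KKT block system:
  [ Q   A^T ] [ x     ]   [-c ]
  [ A    0  ] [ lambda ] = [ b ]

Solving the linear system:
  x*      = (-0.6339, 1.3425, 0.6693)
  lambda* = (-4.4567)
  f(x*)   = 12.4409

x* = (-0.6339, 1.3425, 0.6693), lambda* = (-4.4567)


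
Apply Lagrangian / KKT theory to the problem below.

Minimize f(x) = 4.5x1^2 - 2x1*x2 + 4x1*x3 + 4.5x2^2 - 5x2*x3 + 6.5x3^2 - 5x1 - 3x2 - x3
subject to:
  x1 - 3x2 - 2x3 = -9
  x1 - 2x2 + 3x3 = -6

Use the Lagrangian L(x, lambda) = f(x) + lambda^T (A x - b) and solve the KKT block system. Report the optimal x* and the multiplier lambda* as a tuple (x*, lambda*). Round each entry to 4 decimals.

Form the Lagrangian:
  L(x, lambda) = (1/2) x^T Q x + c^T x + lambda^T (A x - b)
Stationarity (grad_x L = 0): Q x + c + A^T lambda = 0.
Primal feasibility: A x = b.

This gives the KKT block system:
  [ Q   A^T ] [ x     ]   [-c ]
  [ A    0  ] [ lambda ] = [ b ]

Solving the linear system:
  x*      = (0.063, 3.0242, -0.0048)
  lambda* = (3.1142, 7.3869)
  f(x*)   = 31.483

x* = (0.063, 3.0242, -0.0048), lambda* = (3.1142, 7.3869)


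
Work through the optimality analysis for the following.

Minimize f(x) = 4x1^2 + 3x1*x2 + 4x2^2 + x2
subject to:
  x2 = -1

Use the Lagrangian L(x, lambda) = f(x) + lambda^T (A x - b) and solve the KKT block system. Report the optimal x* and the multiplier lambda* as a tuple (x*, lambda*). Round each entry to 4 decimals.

Form the Lagrangian:
  L(x, lambda) = (1/2) x^T Q x + c^T x + lambda^T (A x - b)
Stationarity (grad_x L = 0): Q x + c + A^T lambda = 0.
Primal feasibility: A x = b.

This gives the KKT block system:
  [ Q   A^T ] [ x     ]   [-c ]
  [ A    0  ] [ lambda ] = [ b ]

Solving the linear system:
  x*      = (0.375, -1)
  lambda* = (5.875)
  f(x*)   = 2.4375

x* = (0.375, -1), lambda* = (5.875)


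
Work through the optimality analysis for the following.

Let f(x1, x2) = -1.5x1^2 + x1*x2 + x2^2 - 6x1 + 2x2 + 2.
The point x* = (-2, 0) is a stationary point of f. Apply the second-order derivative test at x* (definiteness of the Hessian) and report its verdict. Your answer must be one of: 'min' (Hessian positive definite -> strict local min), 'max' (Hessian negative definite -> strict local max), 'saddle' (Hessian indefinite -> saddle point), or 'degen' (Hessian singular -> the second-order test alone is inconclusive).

Compute the Hessian H = grad^2 f:
  H = [[-3, 1], [1, 2]]
Verify stationarity: grad f(x*) = H x* + g = (0, 0).
Eigenvalues of H: -3.1926, 2.1926.
Eigenvalues have mixed signs, so H is indefinite -> x* is a saddle point.

saddle


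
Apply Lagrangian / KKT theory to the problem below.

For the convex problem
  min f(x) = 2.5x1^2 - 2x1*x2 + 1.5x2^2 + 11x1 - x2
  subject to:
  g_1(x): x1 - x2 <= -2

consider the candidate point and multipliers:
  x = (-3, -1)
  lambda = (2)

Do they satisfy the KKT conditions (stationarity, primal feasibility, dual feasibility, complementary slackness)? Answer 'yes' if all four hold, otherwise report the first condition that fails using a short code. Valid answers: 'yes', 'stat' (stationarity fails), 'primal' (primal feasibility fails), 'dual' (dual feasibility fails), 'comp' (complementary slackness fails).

Gradient of f: grad f(x) = Q x + c = (-2, 2)
Constraint values g_i(x) = a_i^T x - b_i:
  g_1((-3, -1)) = 0
Stationarity residual: grad f(x) + sum_i lambda_i a_i = (0, 0)
  -> stationarity OK
Primal feasibility (all g_i <= 0): OK
Dual feasibility (all lambda_i >= 0): OK
Complementary slackness (lambda_i * g_i(x) = 0 for all i): OK

Verdict: yes, KKT holds.

yes


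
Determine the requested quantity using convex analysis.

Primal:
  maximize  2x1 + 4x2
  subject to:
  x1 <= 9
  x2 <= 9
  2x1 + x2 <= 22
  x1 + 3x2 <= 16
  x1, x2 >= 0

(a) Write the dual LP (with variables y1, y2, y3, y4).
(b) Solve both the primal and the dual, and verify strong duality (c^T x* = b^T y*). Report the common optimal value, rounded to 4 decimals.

The standard primal-dual pair for 'max c^T x s.t. A x <= b, x >= 0' is:
  Dual:  min b^T y  s.t.  A^T y >= c,  y >= 0.

So the dual LP is:
  minimize  9y1 + 9y2 + 22y3 + 16y4
  subject to:
    y1 + 2y3 + y4 >= 2
    y2 + y3 + 3y4 >= 4
    y1, y2, y3, y4 >= 0

Solving the primal: x* = (9, 2.3333).
  primal value c^T x* = 27.3333.
Solving the dual: y* = (0.6667, 0, 0, 1.3333).
  dual value b^T y* = 27.3333.
Strong duality: c^T x* = b^T y*. Confirmed.

27.3333


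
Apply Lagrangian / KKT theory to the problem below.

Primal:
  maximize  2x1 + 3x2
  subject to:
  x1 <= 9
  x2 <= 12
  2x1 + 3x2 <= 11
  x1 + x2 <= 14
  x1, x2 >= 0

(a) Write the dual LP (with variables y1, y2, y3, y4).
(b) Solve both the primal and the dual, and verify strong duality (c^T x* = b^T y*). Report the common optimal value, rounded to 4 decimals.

The standard primal-dual pair for 'max c^T x s.t. A x <= b, x >= 0' is:
  Dual:  min b^T y  s.t.  A^T y >= c,  y >= 0.

So the dual LP is:
  minimize  9y1 + 12y2 + 11y3 + 14y4
  subject to:
    y1 + 2y3 + y4 >= 2
    y2 + 3y3 + y4 >= 3
    y1, y2, y3, y4 >= 0

Solving the primal: x* = (5.5, 0).
  primal value c^T x* = 11.
Solving the dual: y* = (0, 0, 1, 0).
  dual value b^T y* = 11.
Strong duality: c^T x* = b^T y*. Confirmed.

11


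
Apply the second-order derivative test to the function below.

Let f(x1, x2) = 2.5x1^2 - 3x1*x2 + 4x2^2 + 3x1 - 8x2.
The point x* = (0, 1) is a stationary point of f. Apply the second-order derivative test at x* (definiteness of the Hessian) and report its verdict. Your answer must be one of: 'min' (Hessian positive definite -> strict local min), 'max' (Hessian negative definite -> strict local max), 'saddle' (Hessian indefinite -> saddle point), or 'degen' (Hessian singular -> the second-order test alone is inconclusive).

Compute the Hessian H = grad^2 f:
  H = [[5, -3], [-3, 8]]
Verify stationarity: grad f(x*) = H x* + g = (0, 0).
Eigenvalues of H: 3.1459, 9.8541.
Both eigenvalues > 0, so H is positive definite -> x* is a strict local min.

min


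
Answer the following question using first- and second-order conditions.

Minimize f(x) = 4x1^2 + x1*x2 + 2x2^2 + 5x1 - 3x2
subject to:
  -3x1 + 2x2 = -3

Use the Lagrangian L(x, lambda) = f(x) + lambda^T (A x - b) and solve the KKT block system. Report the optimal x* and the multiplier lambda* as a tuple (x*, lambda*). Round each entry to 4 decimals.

Form the Lagrangian:
  L(x, lambda) = (1/2) x^T Q x + c^T x + lambda^T (A x - b)
Stationarity (grad_x L = 0): Q x + c + A^T lambda = 0.
Primal feasibility: A x = b.

This gives the KKT block system:
  [ Q   A^T ] [ x     ]   [-c ]
  [ A    0  ] [ lambda ] = [ b ]

Solving the linear system:
  x*      = (0.5, -0.75)
  lambda* = (2.75)
  f(x*)   = 6.5

x* = (0.5, -0.75), lambda* = (2.75)


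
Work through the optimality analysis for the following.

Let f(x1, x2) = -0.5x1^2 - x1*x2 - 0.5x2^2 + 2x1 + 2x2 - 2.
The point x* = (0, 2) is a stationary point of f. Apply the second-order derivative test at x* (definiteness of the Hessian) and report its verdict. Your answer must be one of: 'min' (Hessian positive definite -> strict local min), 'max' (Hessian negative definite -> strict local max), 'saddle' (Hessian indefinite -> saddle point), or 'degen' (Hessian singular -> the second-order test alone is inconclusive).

Compute the Hessian H = grad^2 f:
  H = [[-1, -1], [-1, -1]]
Verify stationarity: grad f(x*) = H x* + g = (0, 0).
Eigenvalues of H: -2, 0.
H has a zero eigenvalue (singular; negative semidefinite but not definite), so H is neither positive definite, negative definite, nor indefinite. The second-order test alone is inconclusive -> degen.
(Indeed, f is constant along the null direction of H through x*, so x* is not a strict local extremum.)

degen


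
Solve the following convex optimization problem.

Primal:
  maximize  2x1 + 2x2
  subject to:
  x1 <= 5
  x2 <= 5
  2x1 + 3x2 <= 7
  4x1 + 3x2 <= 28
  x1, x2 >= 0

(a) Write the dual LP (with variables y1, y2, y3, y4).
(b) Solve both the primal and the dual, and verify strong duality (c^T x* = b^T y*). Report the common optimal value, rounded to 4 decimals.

The standard primal-dual pair for 'max c^T x s.t. A x <= b, x >= 0' is:
  Dual:  min b^T y  s.t.  A^T y >= c,  y >= 0.

So the dual LP is:
  minimize  5y1 + 5y2 + 7y3 + 28y4
  subject to:
    y1 + 2y3 + 4y4 >= 2
    y2 + 3y3 + 3y4 >= 2
    y1, y2, y3, y4 >= 0

Solving the primal: x* = (3.5, 0).
  primal value c^T x* = 7.
Solving the dual: y* = (0, 0, 1, 0).
  dual value b^T y* = 7.
Strong duality: c^T x* = b^T y*. Confirmed.

7


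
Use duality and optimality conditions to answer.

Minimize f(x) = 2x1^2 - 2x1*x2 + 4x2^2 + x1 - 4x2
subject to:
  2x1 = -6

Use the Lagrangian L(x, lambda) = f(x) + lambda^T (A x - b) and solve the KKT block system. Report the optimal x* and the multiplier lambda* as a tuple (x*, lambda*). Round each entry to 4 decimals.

Form the Lagrangian:
  L(x, lambda) = (1/2) x^T Q x + c^T x + lambda^T (A x - b)
Stationarity (grad_x L = 0): Q x + c + A^T lambda = 0.
Primal feasibility: A x = b.

This gives the KKT block system:
  [ Q   A^T ] [ x     ]   [-c ]
  [ A    0  ] [ lambda ] = [ b ]

Solving the linear system:
  x*      = (-3, -0.25)
  lambda* = (5.25)
  f(x*)   = 14.75

x* = (-3, -0.25), lambda* = (5.25)


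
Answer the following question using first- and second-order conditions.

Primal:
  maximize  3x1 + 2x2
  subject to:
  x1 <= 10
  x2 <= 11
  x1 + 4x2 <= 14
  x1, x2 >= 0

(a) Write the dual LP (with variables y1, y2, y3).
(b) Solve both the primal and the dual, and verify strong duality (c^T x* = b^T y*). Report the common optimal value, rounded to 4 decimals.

The standard primal-dual pair for 'max c^T x s.t. A x <= b, x >= 0' is:
  Dual:  min b^T y  s.t.  A^T y >= c,  y >= 0.

So the dual LP is:
  minimize  10y1 + 11y2 + 14y3
  subject to:
    y1 + y3 >= 3
    y2 + 4y3 >= 2
    y1, y2, y3 >= 0

Solving the primal: x* = (10, 1).
  primal value c^T x* = 32.
Solving the dual: y* = (2.5, 0, 0.5).
  dual value b^T y* = 32.
Strong duality: c^T x* = b^T y*. Confirmed.

32


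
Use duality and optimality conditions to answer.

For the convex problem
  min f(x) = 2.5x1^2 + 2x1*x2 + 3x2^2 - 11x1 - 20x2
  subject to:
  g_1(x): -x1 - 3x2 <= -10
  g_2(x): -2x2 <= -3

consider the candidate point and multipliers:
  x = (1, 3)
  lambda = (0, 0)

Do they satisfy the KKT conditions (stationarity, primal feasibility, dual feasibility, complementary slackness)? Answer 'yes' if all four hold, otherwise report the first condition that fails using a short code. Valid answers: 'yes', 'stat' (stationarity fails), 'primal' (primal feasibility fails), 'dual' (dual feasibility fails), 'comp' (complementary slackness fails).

Gradient of f: grad f(x) = Q x + c = (0, 0)
Constraint values g_i(x) = a_i^T x - b_i:
  g_1((1, 3)) = 0
  g_2((1, 3)) = -3
Stationarity residual: grad f(x) + sum_i lambda_i a_i = (0, 0)
  -> stationarity OK
Primal feasibility (all g_i <= 0): OK
Dual feasibility (all lambda_i >= 0): OK
Complementary slackness (lambda_i * g_i(x) = 0 for all i): OK

Verdict: yes, KKT holds.

yes


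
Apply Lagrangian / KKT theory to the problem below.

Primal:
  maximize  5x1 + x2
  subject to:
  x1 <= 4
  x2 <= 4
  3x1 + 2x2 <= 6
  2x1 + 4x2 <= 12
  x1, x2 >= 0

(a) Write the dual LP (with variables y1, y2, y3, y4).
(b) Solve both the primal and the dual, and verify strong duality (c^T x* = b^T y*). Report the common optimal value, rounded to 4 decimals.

The standard primal-dual pair for 'max c^T x s.t. A x <= b, x >= 0' is:
  Dual:  min b^T y  s.t.  A^T y >= c,  y >= 0.

So the dual LP is:
  minimize  4y1 + 4y2 + 6y3 + 12y4
  subject to:
    y1 + 3y3 + 2y4 >= 5
    y2 + 2y3 + 4y4 >= 1
    y1, y2, y3, y4 >= 0

Solving the primal: x* = (2, 0).
  primal value c^T x* = 10.
Solving the dual: y* = (0, 0, 1.6667, 0).
  dual value b^T y* = 10.
Strong duality: c^T x* = b^T y*. Confirmed.

10


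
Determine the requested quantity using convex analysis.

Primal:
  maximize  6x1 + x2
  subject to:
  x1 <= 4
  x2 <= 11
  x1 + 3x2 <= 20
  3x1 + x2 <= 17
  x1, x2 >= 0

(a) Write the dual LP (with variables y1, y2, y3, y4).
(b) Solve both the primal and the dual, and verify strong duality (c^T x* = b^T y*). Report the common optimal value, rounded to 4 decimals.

The standard primal-dual pair for 'max c^T x s.t. A x <= b, x >= 0' is:
  Dual:  min b^T y  s.t.  A^T y >= c,  y >= 0.

So the dual LP is:
  minimize  4y1 + 11y2 + 20y3 + 17y4
  subject to:
    y1 + y3 + 3y4 >= 6
    y2 + 3y3 + y4 >= 1
    y1, y2, y3, y4 >= 0

Solving the primal: x* = (4, 5).
  primal value c^T x* = 29.
Solving the dual: y* = (3, 0, 0, 1).
  dual value b^T y* = 29.
Strong duality: c^T x* = b^T y*. Confirmed.

29


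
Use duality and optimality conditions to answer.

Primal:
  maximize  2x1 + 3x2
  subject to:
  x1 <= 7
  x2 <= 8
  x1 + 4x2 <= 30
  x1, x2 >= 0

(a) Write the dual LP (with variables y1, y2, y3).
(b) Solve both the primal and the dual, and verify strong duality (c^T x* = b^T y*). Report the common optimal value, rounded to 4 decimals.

The standard primal-dual pair for 'max c^T x s.t. A x <= b, x >= 0' is:
  Dual:  min b^T y  s.t.  A^T y >= c,  y >= 0.

So the dual LP is:
  minimize  7y1 + 8y2 + 30y3
  subject to:
    y1 + y3 >= 2
    y2 + 4y3 >= 3
    y1, y2, y3 >= 0

Solving the primal: x* = (7, 5.75).
  primal value c^T x* = 31.25.
Solving the dual: y* = (1.25, 0, 0.75).
  dual value b^T y* = 31.25.
Strong duality: c^T x* = b^T y*. Confirmed.

31.25


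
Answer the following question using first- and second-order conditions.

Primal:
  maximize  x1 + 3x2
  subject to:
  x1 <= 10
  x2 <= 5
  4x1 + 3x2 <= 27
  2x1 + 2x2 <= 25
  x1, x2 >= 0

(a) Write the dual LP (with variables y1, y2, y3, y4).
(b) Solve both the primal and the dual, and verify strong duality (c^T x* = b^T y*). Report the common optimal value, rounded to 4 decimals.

The standard primal-dual pair for 'max c^T x s.t. A x <= b, x >= 0' is:
  Dual:  min b^T y  s.t.  A^T y >= c,  y >= 0.

So the dual LP is:
  minimize  10y1 + 5y2 + 27y3 + 25y4
  subject to:
    y1 + 4y3 + 2y4 >= 1
    y2 + 3y3 + 2y4 >= 3
    y1, y2, y3, y4 >= 0

Solving the primal: x* = (3, 5).
  primal value c^T x* = 18.
Solving the dual: y* = (0, 2.25, 0.25, 0).
  dual value b^T y* = 18.
Strong duality: c^T x* = b^T y*. Confirmed.

18


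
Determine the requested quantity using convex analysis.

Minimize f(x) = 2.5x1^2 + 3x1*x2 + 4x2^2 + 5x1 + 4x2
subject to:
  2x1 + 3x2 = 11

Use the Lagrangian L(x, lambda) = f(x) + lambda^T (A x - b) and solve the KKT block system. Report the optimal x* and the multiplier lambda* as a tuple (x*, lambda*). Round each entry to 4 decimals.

Form the Lagrangian:
  L(x, lambda) = (1/2) x^T Q x + c^T x + lambda^T (A x - b)
Stationarity (grad_x L = 0): Q x + c + A^T lambda = 0.
Primal feasibility: A x = b.

This gives the KKT block system:
  [ Q   A^T ] [ x     ]   [-c ]
  [ A    0  ] [ lambda ] = [ b ]

Solving the linear system:
  x*      = (1.3659, 2.7561)
  lambda* = (-10.0488)
  f(x*)   = 64.1951

x* = (1.3659, 2.7561), lambda* = (-10.0488)


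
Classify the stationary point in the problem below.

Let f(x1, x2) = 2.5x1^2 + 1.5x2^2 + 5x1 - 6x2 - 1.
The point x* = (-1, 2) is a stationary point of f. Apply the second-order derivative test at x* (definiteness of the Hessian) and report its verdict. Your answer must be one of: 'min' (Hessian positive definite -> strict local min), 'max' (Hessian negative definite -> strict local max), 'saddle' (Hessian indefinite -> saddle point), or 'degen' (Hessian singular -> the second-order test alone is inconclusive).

Compute the Hessian H = grad^2 f:
  H = [[5, 0], [0, 3]]
Verify stationarity: grad f(x*) = H x* + g = (0, 0).
Eigenvalues of H: 3, 5.
Both eigenvalues > 0, so H is positive definite -> x* is a strict local min.

min


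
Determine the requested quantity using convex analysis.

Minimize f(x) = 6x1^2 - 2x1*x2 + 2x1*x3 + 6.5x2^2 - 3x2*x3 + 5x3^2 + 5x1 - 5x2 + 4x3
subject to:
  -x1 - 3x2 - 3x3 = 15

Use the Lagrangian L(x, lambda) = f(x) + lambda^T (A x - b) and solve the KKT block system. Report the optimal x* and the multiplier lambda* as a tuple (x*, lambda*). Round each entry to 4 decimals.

Form the Lagrangian:
  L(x, lambda) = (1/2) x^T Q x + c^T x + lambda^T (A x - b)
Stationarity (grad_x L = 0): Q x + c + A^T lambda = 0.
Primal feasibility: A x = b.

This gives the KKT block system:
  [ Q   A^T ] [ x     ]   [-c ]
  [ A    0  ] [ lambda ] = [ b ]

Solving the linear system:
  x*      = (-0.823, -1.9216, -2.8041)
  lambda* = (-6.6407)
  f(x*)   = 46.9439

x* = (-0.823, -1.9216, -2.8041), lambda* = (-6.6407)


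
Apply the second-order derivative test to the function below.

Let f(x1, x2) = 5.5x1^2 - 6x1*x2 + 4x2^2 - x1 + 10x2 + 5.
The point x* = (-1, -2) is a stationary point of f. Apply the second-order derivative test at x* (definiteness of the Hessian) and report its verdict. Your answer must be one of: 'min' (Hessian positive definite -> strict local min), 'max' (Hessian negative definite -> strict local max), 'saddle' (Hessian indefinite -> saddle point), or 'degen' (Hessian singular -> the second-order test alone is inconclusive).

Compute the Hessian H = grad^2 f:
  H = [[11, -6], [-6, 8]]
Verify stationarity: grad f(x*) = H x* + g = (0, 0).
Eigenvalues of H: 3.3153, 15.6847.
Both eigenvalues > 0, so H is positive definite -> x* is a strict local min.

min


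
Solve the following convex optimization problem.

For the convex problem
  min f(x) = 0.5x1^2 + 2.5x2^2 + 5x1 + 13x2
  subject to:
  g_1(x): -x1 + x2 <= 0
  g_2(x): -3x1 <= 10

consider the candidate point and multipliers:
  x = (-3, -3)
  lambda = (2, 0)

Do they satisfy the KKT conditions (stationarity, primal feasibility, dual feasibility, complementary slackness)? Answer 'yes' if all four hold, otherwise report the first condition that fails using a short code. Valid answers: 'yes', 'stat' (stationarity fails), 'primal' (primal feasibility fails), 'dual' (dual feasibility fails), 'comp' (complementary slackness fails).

Gradient of f: grad f(x) = Q x + c = (2, -2)
Constraint values g_i(x) = a_i^T x - b_i:
  g_1((-3, -3)) = 0
  g_2((-3, -3)) = -1
Stationarity residual: grad f(x) + sum_i lambda_i a_i = (0, 0)
  -> stationarity OK
Primal feasibility (all g_i <= 0): OK
Dual feasibility (all lambda_i >= 0): OK
Complementary slackness (lambda_i * g_i(x) = 0 for all i): OK

Verdict: yes, KKT holds.

yes


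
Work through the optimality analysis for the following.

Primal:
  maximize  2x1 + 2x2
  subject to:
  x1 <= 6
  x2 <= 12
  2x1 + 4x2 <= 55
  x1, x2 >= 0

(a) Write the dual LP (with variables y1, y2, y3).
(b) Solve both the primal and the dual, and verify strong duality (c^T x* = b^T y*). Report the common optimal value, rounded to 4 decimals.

The standard primal-dual pair for 'max c^T x s.t. A x <= b, x >= 0' is:
  Dual:  min b^T y  s.t.  A^T y >= c,  y >= 0.

So the dual LP is:
  minimize  6y1 + 12y2 + 55y3
  subject to:
    y1 + 2y3 >= 2
    y2 + 4y3 >= 2
    y1, y2, y3 >= 0

Solving the primal: x* = (6, 10.75).
  primal value c^T x* = 33.5.
Solving the dual: y* = (1, 0, 0.5).
  dual value b^T y* = 33.5.
Strong duality: c^T x* = b^T y*. Confirmed.

33.5


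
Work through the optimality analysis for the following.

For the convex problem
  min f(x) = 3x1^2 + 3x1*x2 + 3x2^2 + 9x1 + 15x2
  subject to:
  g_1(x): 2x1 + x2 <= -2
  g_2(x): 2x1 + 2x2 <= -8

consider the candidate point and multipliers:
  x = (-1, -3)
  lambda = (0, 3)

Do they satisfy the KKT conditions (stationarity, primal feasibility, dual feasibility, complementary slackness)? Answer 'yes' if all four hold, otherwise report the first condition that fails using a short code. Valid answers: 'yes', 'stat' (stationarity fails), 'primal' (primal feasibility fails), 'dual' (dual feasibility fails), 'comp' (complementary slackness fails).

Gradient of f: grad f(x) = Q x + c = (-6, -6)
Constraint values g_i(x) = a_i^T x - b_i:
  g_1((-1, -3)) = -3
  g_2((-1, -3)) = 0
Stationarity residual: grad f(x) + sum_i lambda_i a_i = (0, 0)
  -> stationarity OK
Primal feasibility (all g_i <= 0): OK
Dual feasibility (all lambda_i >= 0): OK
Complementary slackness (lambda_i * g_i(x) = 0 for all i): OK

Verdict: yes, KKT holds.

yes


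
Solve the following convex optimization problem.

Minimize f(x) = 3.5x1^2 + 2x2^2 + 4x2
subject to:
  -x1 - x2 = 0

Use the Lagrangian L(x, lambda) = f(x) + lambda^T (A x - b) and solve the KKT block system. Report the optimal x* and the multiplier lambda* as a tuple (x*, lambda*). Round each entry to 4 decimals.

Form the Lagrangian:
  L(x, lambda) = (1/2) x^T Q x + c^T x + lambda^T (A x - b)
Stationarity (grad_x L = 0): Q x + c + A^T lambda = 0.
Primal feasibility: A x = b.

This gives the KKT block system:
  [ Q   A^T ] [ x     ]   [-c ]
  [ A    0  ] [ lambda ] = [ b ]

Solving the linear system:
  x*      = (0.3636, -0.3636)
  lambda* = (2.5455)
  f(x*)   = -0.7273

x* = (0.3636, -0.3636), lambda* = (2.5455)


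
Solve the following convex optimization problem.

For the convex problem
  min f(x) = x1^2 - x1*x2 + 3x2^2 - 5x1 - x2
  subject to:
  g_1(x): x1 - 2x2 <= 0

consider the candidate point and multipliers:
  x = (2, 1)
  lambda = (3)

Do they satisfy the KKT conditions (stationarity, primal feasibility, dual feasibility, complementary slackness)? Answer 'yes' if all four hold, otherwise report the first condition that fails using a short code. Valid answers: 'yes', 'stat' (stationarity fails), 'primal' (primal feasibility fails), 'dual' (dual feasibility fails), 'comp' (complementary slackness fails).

Gradient of f: grad f(x) = Q x + c = (-2, 3)
Constraint values g_i(x) = a_i^T x - b_i:
  g_1((2, 1)) = 0
Stationarity residual: grad f(x) + sum_i lambda_i a_i = (1, -3)
  -> stationarity FAILS
Primal feasibility (all g_i <= 0): OK
Dual feasibility (all lambda_i >= 0): OK
Complementary slackness (lambda_i * g_i(x) = 0 for all i): OK

Verdict: the first failing condition is stationarity -> stat.

stat


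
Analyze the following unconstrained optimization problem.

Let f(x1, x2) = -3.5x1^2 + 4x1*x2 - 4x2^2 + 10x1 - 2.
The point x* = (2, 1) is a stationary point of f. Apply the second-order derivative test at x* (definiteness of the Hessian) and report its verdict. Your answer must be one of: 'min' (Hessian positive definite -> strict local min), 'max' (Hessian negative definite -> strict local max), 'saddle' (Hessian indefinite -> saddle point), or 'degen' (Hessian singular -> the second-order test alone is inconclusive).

Compute the Hessian H = grad^2 f:
  H = [[-7, 4], [4, -8]]
Verify stationarity: grad f(x*) = H x* + g = (0, 0).
Eigenvalues of H: -11.5311, -3.4689.
Both eigenvalues < 0, so H is negative definite -> x* is a strict local max.

max


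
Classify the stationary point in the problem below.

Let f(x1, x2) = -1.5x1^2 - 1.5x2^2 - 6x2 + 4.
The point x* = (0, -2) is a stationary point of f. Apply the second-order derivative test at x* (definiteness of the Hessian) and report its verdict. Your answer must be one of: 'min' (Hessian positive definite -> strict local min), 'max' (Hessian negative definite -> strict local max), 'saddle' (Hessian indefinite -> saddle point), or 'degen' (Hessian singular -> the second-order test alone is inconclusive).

Compute the Hessian H = grad^2 f:
  H = [[-3, 0], [0, -3]]
Verify stationarity: grad f(x*) = H x* + g = (0, 0).
Eigenvalues of H: -3, -3.
Both eigenvalues < 0, so H is negative definite -> x* is a strict local max.

max


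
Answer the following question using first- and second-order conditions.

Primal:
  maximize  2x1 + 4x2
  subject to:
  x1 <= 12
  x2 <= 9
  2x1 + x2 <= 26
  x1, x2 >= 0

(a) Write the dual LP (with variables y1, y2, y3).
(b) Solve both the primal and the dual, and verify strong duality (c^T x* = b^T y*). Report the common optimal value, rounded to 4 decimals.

The standard primal-dual pair for 'max c^T x s.t. A x <= b, x >= 0' is:
  Dual:  min b^T y  s.t.  A^T y >= c,  y >= 0.

So the dual LP is:
  minimize  12y1 + 9y2 + 26y3
  subject to:
    y1 + 2y3 >= 2
    y2 + y3 >= 4
    y1, y2, y3 >= 0

Solving the primal: x* = (8.5, 9).
  primal value c^T x* = 53.
Solving the dual: y* = (0, 3, 1).
  dual value b^T y* = 53.
Strong duality: c^T x* = b^T y*. Confirmed.

53


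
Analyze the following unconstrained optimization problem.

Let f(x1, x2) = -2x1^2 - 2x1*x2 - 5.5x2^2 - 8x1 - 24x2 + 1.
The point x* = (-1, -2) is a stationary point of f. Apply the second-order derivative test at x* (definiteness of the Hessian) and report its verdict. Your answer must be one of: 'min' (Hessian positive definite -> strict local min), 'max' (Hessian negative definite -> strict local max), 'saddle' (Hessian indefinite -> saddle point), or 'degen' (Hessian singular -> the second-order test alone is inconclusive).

Compute the Hessian H = grad^2 f:
  H = [[-4, -2], [-2, -11]]
Verify stationarity: grad f(x*) = H x* + g = (0, 0).
Eigenvalues of H: -11.5311, -3.4689.
Both eigenvalues < 0, so H is negative definite -> x* is a strict local max.

max


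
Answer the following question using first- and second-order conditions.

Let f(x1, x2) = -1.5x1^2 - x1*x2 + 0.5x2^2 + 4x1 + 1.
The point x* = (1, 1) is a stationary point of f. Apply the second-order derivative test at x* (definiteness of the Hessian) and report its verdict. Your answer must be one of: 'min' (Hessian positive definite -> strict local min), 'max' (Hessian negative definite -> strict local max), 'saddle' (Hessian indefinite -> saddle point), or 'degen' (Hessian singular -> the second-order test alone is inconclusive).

Compute the Hessian H = grad^2 f:
  H = [[-3, -1], [-1, 1]]
Verify stationarity: grad f(x*) = H x* + g = (0, 0).
Eigenvalues of H: -3.2361, 1.2361.
Eigenvalues have mixed signs, so H is indefinite -> x* is a saddle point.

saddle


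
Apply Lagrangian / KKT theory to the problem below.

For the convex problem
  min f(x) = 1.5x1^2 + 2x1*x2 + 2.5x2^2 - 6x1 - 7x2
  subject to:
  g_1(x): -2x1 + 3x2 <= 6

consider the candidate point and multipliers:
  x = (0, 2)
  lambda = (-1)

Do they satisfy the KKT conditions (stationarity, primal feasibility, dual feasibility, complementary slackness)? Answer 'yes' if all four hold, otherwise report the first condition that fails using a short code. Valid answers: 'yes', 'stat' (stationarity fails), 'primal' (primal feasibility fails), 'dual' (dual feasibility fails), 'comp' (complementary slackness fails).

Gradient of f: grad f(x) = Q x + c = (-2, 3)
Constraint values g_i(x) = a_i^T x - b_i:
  g_1((0, 2)) = 0
Stationarity residual: grad f(x) + sum_i lambda_i a_i = (0, 0)
  -> stationarity OK
Primal feasibility (all g_i <= 0): OK
Dual feasibility (all lambda_i >= 0): FAILS
Complementary slackness (lambda_i * g_i(x) = 0 for all i): OK

Verdict: the first failing condition is dual_feasibility -> dual.

dual


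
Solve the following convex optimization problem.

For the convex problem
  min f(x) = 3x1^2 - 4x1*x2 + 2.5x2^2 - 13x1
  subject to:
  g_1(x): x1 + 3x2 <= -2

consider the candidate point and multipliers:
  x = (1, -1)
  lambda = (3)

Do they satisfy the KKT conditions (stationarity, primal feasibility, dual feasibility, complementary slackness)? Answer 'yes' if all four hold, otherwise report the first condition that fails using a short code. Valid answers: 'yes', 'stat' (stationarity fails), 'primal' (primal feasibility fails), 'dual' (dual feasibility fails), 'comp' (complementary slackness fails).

Gradient of f: grad f(x) = Q x + c = (-3, -9)
Constraint values g_i(x) = a_i^T x - b_i:
  g_1((1, -1)) = 0
Stationarity residual: grad f(x) + sum_i lambda_i a_i = (0, 0)
  -> stationarity OK
Primal feasibility (all g_i <= 0): OK
Dual feasibility (all lambda_i >= 0): OK
Complementary slackness (lambda_i * g_i(x) = 0 for all i): OK

Verdict: yes, KKT holds.

yes


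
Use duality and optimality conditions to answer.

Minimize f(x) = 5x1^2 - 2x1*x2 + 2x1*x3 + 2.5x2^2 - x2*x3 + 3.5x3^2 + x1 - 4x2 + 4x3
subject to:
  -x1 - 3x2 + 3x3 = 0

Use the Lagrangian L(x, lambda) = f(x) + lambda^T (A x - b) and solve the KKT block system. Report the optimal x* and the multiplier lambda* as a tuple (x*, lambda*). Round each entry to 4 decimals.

Form the Lagrangian:
  L(x, lambda) = (1/2) x^T Q x + c^T x + lambda^T (A x - b)
Stationarity (grad_x L = 0): Q x + c + A^T lambda = 0.
Primal feasibility: A x = b.

This gives the KKT block system:
  [ Q   A^T ] [ x     ]   [-c ]
  [ A    0  ] [ lambda ] = [ b ]

Solving the linear system:
  x*      = (-0.1992, 0.0398, -0.0266)
  lambda* = (-1.1252)
  f(x*)   = -0.2324

x* = (-0.1992, 0.0398, -0.0266), lambda* = (-1.1252)


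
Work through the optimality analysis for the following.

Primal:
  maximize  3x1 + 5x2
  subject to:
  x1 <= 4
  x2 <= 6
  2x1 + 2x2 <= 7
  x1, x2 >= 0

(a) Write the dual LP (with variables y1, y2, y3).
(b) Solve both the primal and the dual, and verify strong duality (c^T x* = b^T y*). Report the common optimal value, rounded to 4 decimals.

The standard primal-dual pair for 'max c^T x s.t. A x <= b, x >= 0' is:
  Dual:  min b^T y  s.t.  A^T y >= c,  y >= 0.

So the dual LP is:
  minimize  4y1 + 6y2 + 7y3
  subject to:
    y1 + 2y3 >= 3
    y2 + 2y3 >= 5
    y1, y2, y3 >= 0

Solving the primal: x* = (0, 3.5).
  primal value c^T x* = 17.5.
Solving the dual: y* = (0, 0, 2.5).
  dual value b^T y* = 17.5.
Strong duality: c^T x* = b^T y*. Confirmed.

17.5


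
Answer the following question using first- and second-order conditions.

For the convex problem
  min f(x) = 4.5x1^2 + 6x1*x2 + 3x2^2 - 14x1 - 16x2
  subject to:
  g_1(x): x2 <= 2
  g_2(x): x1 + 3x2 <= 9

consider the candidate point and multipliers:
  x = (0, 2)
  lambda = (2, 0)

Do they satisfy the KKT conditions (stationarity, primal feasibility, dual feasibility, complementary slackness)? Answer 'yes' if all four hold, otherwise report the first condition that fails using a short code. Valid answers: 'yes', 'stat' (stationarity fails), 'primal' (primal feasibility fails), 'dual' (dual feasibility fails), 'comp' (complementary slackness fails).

Gradient of f: grad f(x) = Q x + c = (-2, -4)
Constraint values g_i(x) = a_i^T x - b_i:
  g_1((0, 2)) = 0
  g_2((0, 2)) = -3
Stationarity residual: grad f(x) + sum_i lambda_i a_i = (-2, -2)
  -> stationarity FAILS
Primal feasibility (all g_i <= 0): OK
Dual feasibility (all lambda_i >= 0): OK
Complementary slackness (lambda_i * g_i(x) = 0 for all i): OK

Verdict: the first failing condition is stationarity -> stat.

stat
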